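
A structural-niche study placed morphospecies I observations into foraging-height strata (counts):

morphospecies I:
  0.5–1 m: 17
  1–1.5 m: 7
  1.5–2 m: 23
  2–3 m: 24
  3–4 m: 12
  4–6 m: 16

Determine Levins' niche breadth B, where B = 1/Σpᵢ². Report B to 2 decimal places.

5.32

Proportions for morphospecies I (n=99): 17/99=0.1717, 7/99=0.0707, 23/99=0.2323, 24/99=0.2424, 12/99=0.1212, 16/99=0.1616
Σpᵢ² = 0.1717² + 0.0707² + 0.2323² + 0.2424² + 0.1212² + 0.1616² = 0.029481 + 0.004998 + 0.053963 + 0.058758 + 0.014689 + 0.026115 = 0.188004
B = 1 / 0.188004 = 5.3190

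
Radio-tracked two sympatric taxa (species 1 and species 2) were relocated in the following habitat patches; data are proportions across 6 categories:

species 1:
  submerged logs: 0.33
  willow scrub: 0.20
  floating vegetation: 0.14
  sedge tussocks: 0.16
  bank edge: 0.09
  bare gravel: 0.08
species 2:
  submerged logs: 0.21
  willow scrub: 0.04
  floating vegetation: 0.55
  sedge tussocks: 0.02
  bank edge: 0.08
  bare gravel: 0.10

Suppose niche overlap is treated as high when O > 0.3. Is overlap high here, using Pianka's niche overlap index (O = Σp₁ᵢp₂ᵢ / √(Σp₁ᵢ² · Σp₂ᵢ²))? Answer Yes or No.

Σ p₁ᵢp₂ᵢ = 0.0693 + 0.0080 + 0.0770 + 0.0032 + 0.0072 + 0.0080 = 0.1727
Σp_1ᵢ² = 0.33² + 0.20² + 0.14² + 0.16² + 0.09² + 0.08² = 0.1089 + 0.0400 + 0.0196 + 0.0256 + 0.0081 + 0.0064 = 0.2086
Σp_2ᵢ² = 0.21² + 0.04² + 0.55² + 0.02² + 0.08² + 0.10² = 0.0441 + 0.0016 + 0.3025 + 0.0004 + 0.0064 + 0.0100 = 0.3650
O = 0.1727 / √(0.2086 × 0.3650) = 0.1727 / 0.27593 = 0.6259
O = 0.6259 > 0.3 → Yes.

Yes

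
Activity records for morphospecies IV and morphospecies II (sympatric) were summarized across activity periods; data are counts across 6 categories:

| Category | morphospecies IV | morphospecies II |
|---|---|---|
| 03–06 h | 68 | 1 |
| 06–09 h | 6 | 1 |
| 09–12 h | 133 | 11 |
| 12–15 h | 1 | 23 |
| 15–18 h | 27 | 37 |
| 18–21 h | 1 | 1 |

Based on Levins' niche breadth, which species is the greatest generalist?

Proportions for morphospecies IV (n=236): 68/236=0.2881, 6/236=0.0254, 133/236=0.5636, 1/236=0.0042, 27/236=0.1144, 1/236=0.0042
Proportions for morphospecies II (n=74): 1/74=0.0135, 1/74=0.0135, 11/74=0.1486, 23/74=0.3108, 37/74=0.5000, 1/74=0.0135
Σp_IVᵢ² = 0.2881² + 0.0254² + 0.5636² + 0.0042² + 0.1144² + 0.0042² = 0.083002 + 0.000645 + 0.317645 + 0.000018 + 0.013087 + 0.000018 = 0.414415
B_IV = 1 / 0.414415 = 2.4130
Σp_IIᵢ² = 0.0135² + 0.0135² + 0.1486² + 0.3108² + 0.5000² + 0.0135² = 0.000182 + 0.000182 + 0.022082 + 0.096597 + 0.250000 + 0.000182 = 0.369225
B_II = 1 / 0.369225 = 2.7084
Highest B → broadest niche (most generalist): morphospecies II (B = 2.71).

morphospecies II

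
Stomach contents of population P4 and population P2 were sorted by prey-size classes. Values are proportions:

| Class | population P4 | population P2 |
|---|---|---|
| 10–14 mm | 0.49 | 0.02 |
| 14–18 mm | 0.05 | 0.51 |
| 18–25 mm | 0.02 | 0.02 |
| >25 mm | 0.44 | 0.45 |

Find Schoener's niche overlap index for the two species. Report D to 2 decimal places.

0.53

Σ|p₁ᵢ − p₂ᵢ| = 0.47 + 0.46 + 0.00 + 0.01 = 0.94
D = 1 − ½ × 0.94 = 1 − 0.470 = 0.5300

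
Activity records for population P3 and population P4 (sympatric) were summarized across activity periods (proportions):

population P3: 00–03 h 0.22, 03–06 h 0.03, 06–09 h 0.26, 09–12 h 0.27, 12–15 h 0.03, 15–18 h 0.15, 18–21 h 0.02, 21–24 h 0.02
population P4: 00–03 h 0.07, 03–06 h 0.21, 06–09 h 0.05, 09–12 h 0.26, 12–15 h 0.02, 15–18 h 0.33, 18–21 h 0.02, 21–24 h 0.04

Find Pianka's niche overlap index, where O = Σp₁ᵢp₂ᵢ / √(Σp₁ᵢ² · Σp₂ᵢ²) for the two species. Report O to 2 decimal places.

0.70

Σ p₁ᵢp₂ᵢ = 0.0154 + 0.0063 + 0.0130 + 0.0702 + 0.0006 + 0.0495 + 0.0004 + 0.0008 = 0.1562
Σp_1ᵢ² = 0.22² + 0.03² + 0.26² + 0.27² + 0.03² + 0.15² + 0.02² + 0.02² = 0.0484 + 0.0009 + 0.0676 + 0.0729 + 0.0009 + 0.0225 + 0.0004 + 0.0004 = 0.2140
Σp_2ᵢ² = 0.07² + 0.21² + 0.05² + 0.26² + 0.02² + 0.33² + 0.02² + 0.04² = 0.0049 + 0.0441 + 0.0025 + 0.0676 + 0.0004 + 0.1089 + 0.0004 + 0.0016 = 0.2304
O = 0.1562 / √(0.2140 × 0.2304) = 0.1562 / 0.22205 = 0.7034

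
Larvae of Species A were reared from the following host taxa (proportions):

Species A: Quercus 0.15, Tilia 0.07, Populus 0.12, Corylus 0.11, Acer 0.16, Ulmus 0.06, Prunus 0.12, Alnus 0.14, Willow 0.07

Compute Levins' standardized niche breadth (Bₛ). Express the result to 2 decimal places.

Σpᵢ² = 0.15² + 0.07² + 0.12² + 0.11² + 0.16² + 0.06² + 0.12² + 0.14² + 0.07² = 0.0225 + 0.0049 + 0.0144 + 0.0121 + 0.0256 + 0.0036 + 0.0144 + 0.0196 + 0.0049 = 0.1220
B = 1 / 0.1220 = 8.1967
Bₛ = (B − 1)/(n − 1) = (8.1967 − 1)/(9 − 1) = 7.1967/8 = 0.8996

0.90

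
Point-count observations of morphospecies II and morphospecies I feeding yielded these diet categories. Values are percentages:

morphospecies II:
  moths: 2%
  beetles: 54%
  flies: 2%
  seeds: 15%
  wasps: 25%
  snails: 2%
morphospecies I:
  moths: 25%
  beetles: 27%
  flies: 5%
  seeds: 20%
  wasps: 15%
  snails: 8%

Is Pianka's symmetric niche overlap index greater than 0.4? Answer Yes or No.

Convert percentages to proportions (divide by 100).
Σ p₁ᵢp₂ᵢ = 0.0050 + 0.1458 + 0.0010 + 0.0300 + 0.0375 + 0.0016 = 0.2209
Σp_1ᵢ² = 0.02² + 0.54² + 0.02² + 0.15² + 0.25² + 0.02² = 0.0004 + 0.2916 + 0.0004 + 0.0225 + 0.0625 + 0.0004 = 0.3778
Σp_2ᵢ² = 0.25² + 0.27² + 0.05² + 0.20² + 0.15² + 0.08² = 0.0625 + 0.0729 + 0.0025 + 0.0400 + 0.0225 + 0.0064 = 0.2068
O = 0.2209 / √(0.3778 × 0.2068) = 0.2209 / 0.27952 = 0.7903
O = 0.7903 > 0.4 → Yes.

Yes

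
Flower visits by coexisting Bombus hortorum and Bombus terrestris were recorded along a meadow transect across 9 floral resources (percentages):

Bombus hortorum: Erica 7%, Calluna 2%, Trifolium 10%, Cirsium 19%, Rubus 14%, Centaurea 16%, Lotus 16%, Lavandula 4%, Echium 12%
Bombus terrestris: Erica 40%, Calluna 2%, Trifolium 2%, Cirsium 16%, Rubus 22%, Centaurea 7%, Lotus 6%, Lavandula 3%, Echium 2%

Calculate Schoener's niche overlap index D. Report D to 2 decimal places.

Convert percentages to proportions (divide by 100).
Σ|p₁ᵢ − p₂ᵢ| = 0.33 + 0.00 + 0.08 + 0.03 + 0.08 + 0.09 + 0.10 + 0.01 + 0.10 = 0.82
D = 1 − ½ × 0.82 = 1 − 0.410 = 0.5900

0.59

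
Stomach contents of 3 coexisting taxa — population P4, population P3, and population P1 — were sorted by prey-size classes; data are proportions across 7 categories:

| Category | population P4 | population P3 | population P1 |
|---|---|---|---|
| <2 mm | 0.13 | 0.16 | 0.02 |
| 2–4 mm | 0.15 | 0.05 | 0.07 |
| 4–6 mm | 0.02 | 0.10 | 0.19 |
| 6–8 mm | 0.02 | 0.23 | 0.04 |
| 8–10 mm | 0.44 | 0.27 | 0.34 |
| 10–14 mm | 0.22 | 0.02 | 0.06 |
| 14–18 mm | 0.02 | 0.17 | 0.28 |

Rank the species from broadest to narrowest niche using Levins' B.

Σp_P4ᵢ² = 0.13² + 0.15² + 0.02² + 0.02² + 0.44² + 0.22² + 0.02² = 0.0169 + 0.0225 + 0.0004 + 0.0004 + 0.1936 + 0.0484 + 0.0004 = 0.2826
B_P4 = 1 / 0.2826 = 3.5386
Σp_P3ᵢ² = 0.16² + 0.05² + 0.10² + 0.23² + 0.27² + 0.02² + 0.17² = 0.0256 + 0.0025 + 0.0100 + 0.0529 + 0.0729 + 0.0004 + 0.0289 = 0.1932
B_P3 = 1 / 0.1932 = 5.1760
Σp_P1ᵢ² = 0.02² + 0.07² + 0.19² + 0.04² + 0.34² + 0.06² + 0.28² = 0.0004 + 0.0049 + 0.0361 + 0.0016 + 0.1156 + 0.0036 + 0.0784 = 0.2406
B_P1 = 1 / 0.2406 = 4.1563
Ranking by B (broadest → narrowest): population P3 (5.18) > population P1 (4.16) > population P4 (3.54)

population P3 > population P1 > population P4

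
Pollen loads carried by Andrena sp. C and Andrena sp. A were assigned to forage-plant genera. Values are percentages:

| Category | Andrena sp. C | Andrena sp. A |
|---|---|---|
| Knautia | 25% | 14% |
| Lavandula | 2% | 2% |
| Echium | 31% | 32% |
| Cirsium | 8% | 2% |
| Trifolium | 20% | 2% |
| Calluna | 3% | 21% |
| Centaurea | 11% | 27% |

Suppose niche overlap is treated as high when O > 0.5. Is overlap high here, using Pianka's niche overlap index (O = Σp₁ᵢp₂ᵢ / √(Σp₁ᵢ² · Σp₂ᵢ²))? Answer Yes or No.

Convert percentages to proportions (divide by 100).
Σ p₁ᵢp₂ᵢ = 0.0350 + 0.0004 + 0.0992 + 0.0016 + 0.0040 + 0.0063 + 0.0297 = 0.1762
Σp_1ᵢ² = 0.25² + 0.02² + 0.31² + 0.08² + 0.20² + 0.03² + 0.11² = 0.0625 + 0.0004 + 0.0961 + 0.0064 + 0.0400 + 0.0009 + 0.0121 = 0.2184
Σp_2ᵢ² = 0.14² + 0.02² + 0.32² + 0.02² + 0.02² + 0.21² + 0.27² = 0.0196 + 0.0004 + 0.1024 + 0.0004 + 0.0004 + 0.0441 + 0.0729 = 0.2402
O = 0.1762 / √(0.2184 × 0.2402) = 0.1762 / 0.22904 = 0.7693
O = 0.7693 > 0.5 → Yes.

Yes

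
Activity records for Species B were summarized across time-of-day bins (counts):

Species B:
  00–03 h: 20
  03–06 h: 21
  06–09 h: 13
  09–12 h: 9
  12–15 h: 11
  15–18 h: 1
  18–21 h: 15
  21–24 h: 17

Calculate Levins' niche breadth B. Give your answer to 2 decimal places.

6.63

Proportions for Species B (n=107): 20/107=0.1869, 21/107=0.1963, 13/107=0.1215, 9/107=0.0841, 11/107=0.1028, 1/107=0.0093, 15/107=0.1402, 17/107=0.1589
Σpᵢ² = 0.1869² + 0.1963² + 0.1215² + 0.0841² + 0.1028² + 0.0093² + 0.1402² + 0.1589² = 0.034932 + 0.038534 + 0.014762 + 0.007073 + 0.010568 + 0.000086 + 0.019656 + 0.025249 = 0.150860
B = 1 / 0.150860 = 6.6287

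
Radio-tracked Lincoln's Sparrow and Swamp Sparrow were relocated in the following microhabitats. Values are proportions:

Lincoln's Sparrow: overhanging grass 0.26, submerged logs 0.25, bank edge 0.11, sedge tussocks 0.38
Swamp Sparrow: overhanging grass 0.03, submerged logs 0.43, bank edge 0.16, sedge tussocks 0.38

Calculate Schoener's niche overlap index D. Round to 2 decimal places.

0.77

Σ|p₁ᵢ − p₂ᵢ| = 0.23 + 0.18 + 0.05 + 0.00 = 0.46
D = 1 − ½ × 0.46 = 1 − 0.230 = 0.7700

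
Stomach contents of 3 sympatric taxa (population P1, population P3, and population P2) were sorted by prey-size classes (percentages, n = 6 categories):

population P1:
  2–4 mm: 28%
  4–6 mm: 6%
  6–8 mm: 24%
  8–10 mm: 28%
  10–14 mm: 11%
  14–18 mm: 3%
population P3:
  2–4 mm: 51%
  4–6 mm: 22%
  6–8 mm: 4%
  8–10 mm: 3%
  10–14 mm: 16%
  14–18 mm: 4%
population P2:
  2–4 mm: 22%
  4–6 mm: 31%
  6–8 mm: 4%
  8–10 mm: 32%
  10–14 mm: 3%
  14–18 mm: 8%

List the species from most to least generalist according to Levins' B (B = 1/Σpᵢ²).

Convert percentages to proportions (divide by 100).
Σp_P1ᵢ² = 0.28² + 0.06² + 0.24² + 0.28² + 0.11² + 0.03² = 0.0784 + 0.0036 + 0.0576 + 0.0784 + 0.0121 + 0.0009 = 0.2310
B_P1 = 1 / 0.2310 = 4.3290
Σp_P3ᵢ² = 0.51² + 0.22² + 0.04² + 0.03² + 0.16² + 0.04² = 0.2601 + 0.0484 + 0.0016 + 0.0009 + 0.0256 + 0.0016 = 0.3382
B_P3 = 1 / 0.3382 = 2.9568
Σp_P2ᵢ² = 0.22² + 0.31² + 0.04² + 0.32² + 0.03² + 0.08² = 0.0484 + 0.0961 + 0.0016 + 0.1024 + 0.0009 + 0.0064 = 0.2558
B_P2 = 1 / 0.2558 = 3.9093
Ranking by B (broadest → narrowest): population P1 (4.33) > population P2 (3.91) > population P3 (2.96)

population P1 > population P2 > population P3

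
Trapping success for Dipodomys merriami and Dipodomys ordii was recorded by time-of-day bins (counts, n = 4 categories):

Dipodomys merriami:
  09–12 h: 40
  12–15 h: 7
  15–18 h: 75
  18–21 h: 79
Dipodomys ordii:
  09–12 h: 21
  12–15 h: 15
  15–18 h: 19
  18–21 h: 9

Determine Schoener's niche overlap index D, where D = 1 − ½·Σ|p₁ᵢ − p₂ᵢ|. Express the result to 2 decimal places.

Proportions for Dipodomys merriami (n=201): 40/201=0.1990, 7/201=0.0348, 75/201=0.3731, 79/201=0.3930
Proportions for Dipodomys ordii (n=64): 21/64=0.3281, 15/64=0.2344, 19/64=0.2969, 9/64=0.1406
Σ|p₁ᵢ − p₂ᵢ| = 0.1291 + 0.1996 + 0.0762 + 0.2524 = 0.6573
D = 1 − ½ × 0.6573 = 1 − 0.32865 = 0.67135

0.67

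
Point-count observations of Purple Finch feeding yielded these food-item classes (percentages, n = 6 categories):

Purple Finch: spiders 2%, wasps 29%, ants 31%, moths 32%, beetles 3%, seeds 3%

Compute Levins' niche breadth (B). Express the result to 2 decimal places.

3.51

Convert percentages to proportions (divide by 100).
Σpᵢ² = 0.02² + 0.29² + 0.31² + 0.32² + 0.03² + 0.03² = 0.0004 + 0.0841 + 0.0961 + 0.1024 + 0.0009 + 0.0009 = 0.2848
B = 1 / 0.2848 = 3.5112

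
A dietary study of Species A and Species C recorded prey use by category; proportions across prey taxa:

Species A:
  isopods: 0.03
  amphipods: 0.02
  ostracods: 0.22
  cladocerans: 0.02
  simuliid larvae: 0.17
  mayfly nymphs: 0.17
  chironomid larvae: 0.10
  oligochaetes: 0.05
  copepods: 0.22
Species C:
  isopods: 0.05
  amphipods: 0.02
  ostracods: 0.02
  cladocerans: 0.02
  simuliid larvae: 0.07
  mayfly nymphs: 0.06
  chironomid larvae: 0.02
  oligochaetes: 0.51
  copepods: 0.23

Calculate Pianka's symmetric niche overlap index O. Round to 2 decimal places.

0.46

Σ p₁ᵢp₂ᵢ = 0.0015 + 0.0004 + 0.0044 + 0.0004 + 0.0119 + 0.0102 + 0.0020 + 0.0255 + 0.0506 = 0.1069
Σp_1ᵢ² = 0.03² + 0.02² + 0.22² + 0.02² + 0.17² + 0.17² + 0.10² + 0.05² + 0.22² = 0.0009 + 0.0004 + 0.0484 + 0.0004 + 0.0289 + 0.0289 + 0.0100 + 0.0025 + 0.0484 = 0.1688
Σp_2ᵢ² = 0.05² + 0.02² + 0.02² + 0.02² + 0.07² + 0.06² + 0.02² + 0.51² + 0.23² = 0.0025 + 0.0004 + 0.0004 + 0.0004 + 0.0049 + 0.0036 + 0.0004 + 0.2601 + 0.0529 = 0.3256
O = 0.1069 / √(0.1688 × 0.3256) = 0.1069 / 0.23444 = 0.4560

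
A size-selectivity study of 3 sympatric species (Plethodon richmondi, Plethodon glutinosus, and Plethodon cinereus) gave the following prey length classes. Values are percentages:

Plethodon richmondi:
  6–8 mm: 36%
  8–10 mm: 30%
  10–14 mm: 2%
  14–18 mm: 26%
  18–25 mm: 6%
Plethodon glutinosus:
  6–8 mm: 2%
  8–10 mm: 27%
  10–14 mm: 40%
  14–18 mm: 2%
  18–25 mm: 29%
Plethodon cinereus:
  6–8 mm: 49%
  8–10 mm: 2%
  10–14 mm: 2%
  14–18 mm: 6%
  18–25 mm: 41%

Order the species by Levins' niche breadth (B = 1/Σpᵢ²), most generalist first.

Plethodon richmondi > Plethodon glutinosus > Plethodon cinereus

Convert percentages to proportions (divide by 100).
Σp_richᵢ² = 0.36² + 0.30² + 0.02² + 0.26² + 0.06² = 0.1296 + 0.0900 + 0.0004 + 0.0676 + 0.0036 = 0.2912
B_rich = 1 / 0.2912 = 3.4341
Σp_glutᵢ² = 0.02² + 0.27² + 0.40² + 0.02² + 0.29² = 0.0004 + 0.0729 + 0.1600 + 0.0004 + 0.0841 = 0.3178
B_glut = 1 / 0.3178 = 3.1466
Σp_cineᵢ² = 0.49² + 0.02² + 0.02² + 0.06² + 0.41² = 0.2401 + 0.0004 + 0.0004 + 0.0036 + 0.1681 = 0.4126
B_cine = 1 / 0.4126 = 2.4237
Ranking by B (broadest → narrowest): Plethodon richmondi (3.43) > Plethodon glutinosus (3.15) > Plethodon cinereus (2.42)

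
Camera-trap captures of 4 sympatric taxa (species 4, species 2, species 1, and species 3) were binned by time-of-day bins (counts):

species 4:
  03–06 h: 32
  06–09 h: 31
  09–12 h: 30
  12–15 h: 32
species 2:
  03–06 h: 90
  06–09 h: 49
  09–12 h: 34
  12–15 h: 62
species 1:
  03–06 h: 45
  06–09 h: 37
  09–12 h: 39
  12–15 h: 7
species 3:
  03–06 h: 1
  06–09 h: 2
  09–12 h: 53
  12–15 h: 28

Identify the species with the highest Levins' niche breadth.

Proportions for species 4 (n=125): 32/125=0.2560, 31/125=0.2480, 30/125=0.2400, 32/125=0.2560
Proportions for species 2 (n=235): 90/235=0.3830, 49/235=0.2085, 34/235=0.1447, 62/235=0.2638
Proportions for species 1 (n=128): 45/128=0.3516, 37/128=0.2891, 39/128=0.3047, 7/128=0.0547
Proportions for species 3 (n=84): 1/84=0.0119, 2/84=0.0238, 53/84=0.6310, 28/84=0.3333
Σp_4ᵢ² = 0.2560² + 0.2480² + 0.2400² + 0.2560² = 0.065536 + 0.061504 + 0.057600 + 0.065536 = 0.250176
B_4 = 1 / 0.250176 = 3.9972
Σp_2ᵢ² = 0.3830² + 0.2085² + 0.1447² + 0.2638² = 0.146689 + 0.043472 + 0.020938 + 0.069590 = 0.280689
B_2 = 1 / 0.280689 = 3.5627
Σp_1ᵢ² = 0.3516² + 0.2891² + 0.3047² + 0.0547² = 0.123623 + 0.083579 + 0.092842 + 0.002992 = 0.303036
B_1 = 1 / 0.303036 = 3.2999
Σp_3ᵢ² = 0.0119² + 0.0238² + 0.6310² + 0.3333² = 0.000142 + 0.000566 + 0.398161 + 0.111089 = 0.509958
B_3 = 1 / 0.509958 = 1.9609
Highest B → broadest niche (most generalist): species 4 (B = 4.00).

species 4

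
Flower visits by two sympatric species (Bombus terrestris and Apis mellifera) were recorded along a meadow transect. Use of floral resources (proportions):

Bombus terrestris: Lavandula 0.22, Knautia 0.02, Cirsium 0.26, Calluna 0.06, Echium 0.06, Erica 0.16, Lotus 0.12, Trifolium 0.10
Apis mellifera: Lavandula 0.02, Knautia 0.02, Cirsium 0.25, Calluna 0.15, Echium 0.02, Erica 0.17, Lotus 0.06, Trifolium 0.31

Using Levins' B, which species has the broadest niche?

Bombus terrestris

Σp_terrᵢ² = 0.22² + 0.02² + 0.26² + 0.06² + 0.06² + 0.16² + 0.12² + 0.10² = 0.0484 + 0.0004 + 0.0676 + 0.0036 + 0.0036 + 0.0256 + 0.0144 + 0.0100 = 0.1736
B_terr = 1 / 0.1736 = 5.7604
Σp_mellᵢ² = 0.02² + 0.02² + 0.25² + 0.15² + 0.02² + 0.17² + 0.06² + 0.31² = 0.0004 + 0.0004 + 0.0625 + 0.0225 + 0.0004 + 0.0289 + 0.0036 + 0.0961 = 0.2148
B_mell = 1 / 0.2148 = 4.6555
Highest B → broadest niche (most generalist): Bombus terrestris (B = 5.76).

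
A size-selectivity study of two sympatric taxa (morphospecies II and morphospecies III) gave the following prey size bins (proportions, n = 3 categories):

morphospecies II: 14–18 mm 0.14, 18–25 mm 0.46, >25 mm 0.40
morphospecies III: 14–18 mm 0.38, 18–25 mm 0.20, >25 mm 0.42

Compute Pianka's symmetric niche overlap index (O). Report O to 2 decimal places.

0.83

Σ p₁ᵢp₂ᵢ = 0.0532 + 0.0920 + 0.1680 = 0.3132
Σp_1ᵢ² = 0.14² + 0.46² + 0.40² = 0.0196 + 0.2116 + 0.1600 = 0.3912
Σp_2ᵢ² = 0.38² + 0.20² + 0.42² = 0.1444 + 0.0400 + 0.1764 = 0.3608
O = 0.3132 / √(0.3912 × 0.3608) = 0.3132 / 0.37569 = 0.8337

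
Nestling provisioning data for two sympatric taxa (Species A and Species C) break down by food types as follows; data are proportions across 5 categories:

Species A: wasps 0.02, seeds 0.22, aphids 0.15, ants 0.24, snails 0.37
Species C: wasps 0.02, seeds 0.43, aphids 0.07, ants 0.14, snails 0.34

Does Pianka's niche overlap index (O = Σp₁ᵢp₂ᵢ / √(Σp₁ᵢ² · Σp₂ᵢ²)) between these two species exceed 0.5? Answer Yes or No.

Yes

Σ p₁ᵢp₂ᵢ = 0.0004 + 0.0946 + 0.0105 + 0.0336 + 0.1258 = 0.2649
Σp_1ᵢ² = 0.02² + 0.22² + 0.15² + 0.24² + 0.37² = 0.0004 + 0.0484 + 0.0225 + 0.0576 + 0.1369 = 0.2658
Σp_2ᵢ² = 0.02² + 0.43² + 0.07² + 0.14² + 0.34² = 0.0004 + 0.1849 + 0.0049 + 0.0196 + 0.1156 = 0.3254
O = 0.2649 / √(0.2658 × 0.3254) = 0.2649 / 0.29409 = 0.9007
O = 0.9007 > 0.5 → Yes.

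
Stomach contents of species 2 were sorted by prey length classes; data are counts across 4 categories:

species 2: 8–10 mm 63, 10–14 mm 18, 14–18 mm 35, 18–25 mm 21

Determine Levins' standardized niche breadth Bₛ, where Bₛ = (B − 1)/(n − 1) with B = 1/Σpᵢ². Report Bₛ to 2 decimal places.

0.72

Proportions for species 2 (n=137): 63/137=0.4599, 18/137=0.1314, 35/137=0.2555, 21/137=0.1533
Σpᵢ² = 0.4599² + 0.1314² + 0.2555² + 0.1533² = 0.211508 + 0.017266 + 0.065280 + 0.023501 = 0.317555
B = 1 / 0.317555 = 3.1491
Bₛ = (B − 1)/(n − 1) = (3.1491 − 1)/(4 − 1) = 2.1491/3 = 0.7164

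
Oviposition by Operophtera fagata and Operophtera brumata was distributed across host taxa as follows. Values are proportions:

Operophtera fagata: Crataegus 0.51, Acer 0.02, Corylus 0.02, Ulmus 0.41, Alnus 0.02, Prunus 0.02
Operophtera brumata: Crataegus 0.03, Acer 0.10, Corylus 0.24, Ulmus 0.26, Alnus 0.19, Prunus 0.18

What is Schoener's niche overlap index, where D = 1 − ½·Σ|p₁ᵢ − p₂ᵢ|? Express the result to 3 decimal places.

Σ|p₁ᵢ − p₂ᵢ| = 0.48 + 0.08 + 0.22 + 0.15 + 0.17 + 0.16 = 1.26
D = 1 − ½ × 1.26 = 1 − 0.630 = 0.37000

0.370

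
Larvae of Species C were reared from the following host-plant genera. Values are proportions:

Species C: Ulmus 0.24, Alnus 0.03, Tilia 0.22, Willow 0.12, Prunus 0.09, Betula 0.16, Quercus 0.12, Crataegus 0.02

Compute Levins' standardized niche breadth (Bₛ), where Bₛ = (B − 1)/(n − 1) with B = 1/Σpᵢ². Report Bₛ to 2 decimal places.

0.70

Σpᵢ² = 0.24² + 0.03² + 0.22² + 0.12² + 0.09² + 0.16² + 0.12² + 0.02² = 0.0576 + 0.0009 + 0.0484 + 0.0144 + 0.0081 + 0.0256 + 0.0144 + 0.0004 = 0.1698
B = 1 / 0.1698 = 5.8893
Bₛ = (B − 1)/(n − 1) = (5.8893 − 1)/(8 − 1) = 4.8893/7 = 0.6985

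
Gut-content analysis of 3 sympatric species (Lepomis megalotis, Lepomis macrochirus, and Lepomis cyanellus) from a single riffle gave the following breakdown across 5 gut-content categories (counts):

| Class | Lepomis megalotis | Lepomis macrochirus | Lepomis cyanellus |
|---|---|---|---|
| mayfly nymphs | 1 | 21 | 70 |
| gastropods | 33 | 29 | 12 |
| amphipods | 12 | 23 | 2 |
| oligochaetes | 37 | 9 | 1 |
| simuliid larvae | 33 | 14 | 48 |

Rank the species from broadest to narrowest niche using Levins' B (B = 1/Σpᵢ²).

Proportions for Lepomis megalotis (n=116): 1/116=0.0086, 33/116=0.2845, 12/116=0.1034, 37/116=0.3190, 33/116=0.2845
Proportions for Lepomis macrochirus (n=96): 21/96=0.2188, 29/96=0.3021, 23/96=0.2396, 9/96=0.0938, 14/96=0.1458
Proportions for Lepomis cyanellus (n=133): 70/133=0.5263, 12/133=0.0902, 2/133=0.0150, 1/133=0.0075, 48/133=0.3609
Σp_megaᵢ² = 0.0086² + 0.2845² + 0.1034² + 0.3190² + 0.2845² = 0.000074 + 0.080940 + 0.010692 + 0.101761 + 0.080940 = 0.274407
B_mega = 1 / 0.274407 = 3.6442
Σp_macrᵢ² = 0.2188² + 0.3021² + 0.2396² + 0.0938² + 0.1458² = 0.047873 + 0.091264 + 0.057408 + 0.008798 + 0.021258 = 0.226601
B_macr = 1 / 0.226601 = 4.4130
Σp_cyanᵢ² = 0.5263² + 0.0902² + 0.0150² + 0.0075² + 0.3609² = 0.276992 + 0.008136 + 0.000225 + 0.000056 + 0.130249 = 0.415658
B_cyan = 1 / 0.415658 = 2.4058
Ranking by B (broadest → narrowest): Lepomis macrochirus (4.41) > Lepomis megalotis (3.64) > Lepomis cyanellus (2.41)

Lepomis macrochirus > Lepomis megalotis > Lepomis cyanellus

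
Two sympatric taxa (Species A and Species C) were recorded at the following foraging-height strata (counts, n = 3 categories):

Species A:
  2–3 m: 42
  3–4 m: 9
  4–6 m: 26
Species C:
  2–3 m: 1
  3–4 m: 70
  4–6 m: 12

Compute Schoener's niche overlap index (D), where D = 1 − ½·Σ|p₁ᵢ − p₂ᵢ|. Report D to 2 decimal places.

Proportions for Species A (n=77): 42/77=0.5455, 9/77=0.1169, 26/77=0.3377
Proportions for Species C (n=83): 1/83=0.0120, 70/83=0.8434, 12/83=0.1446
Σ|p₁ᵢ − p₂ᵢ| = 0.5335 + 0.7265 + 0.1931 = 1.4531
D = 1 − ½ × 1.4531 = 1 − 0.72655 = 0.27345

0.27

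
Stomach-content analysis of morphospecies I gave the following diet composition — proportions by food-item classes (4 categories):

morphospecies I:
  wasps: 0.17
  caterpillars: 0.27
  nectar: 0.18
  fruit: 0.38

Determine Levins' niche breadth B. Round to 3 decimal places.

Σpᵢ² = 0.17² + 0.27² + 0.18² + 0.38² = 0.0289 + 0.0729 + 0.0324 + 0.1444 = 0.2786
B = 1 / 0.2786 = 3.58938

3.589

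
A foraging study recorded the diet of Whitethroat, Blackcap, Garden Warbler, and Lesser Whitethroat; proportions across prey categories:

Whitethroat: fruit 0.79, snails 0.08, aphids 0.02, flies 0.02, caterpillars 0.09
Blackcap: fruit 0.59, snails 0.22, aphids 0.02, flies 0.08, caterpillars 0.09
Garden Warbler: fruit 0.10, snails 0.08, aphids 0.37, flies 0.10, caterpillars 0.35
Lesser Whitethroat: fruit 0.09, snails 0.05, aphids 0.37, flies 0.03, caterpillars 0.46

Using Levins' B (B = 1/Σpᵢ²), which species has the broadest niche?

Garden Warbler

Σp_Whitᵢ² = 0.79² + 0.08² + 0.02² + 0.02² + 0.09² = 0.6241 + 0.0064 + 0.0004 + 0.0004 + 0.0081 = 0.6394
B_Whit = 1 / 0.6394 = 1.5640
Σp_Blacᵢ² = 0.59² + 0.22² + 0.02² + 0.08² + 0.09² = 0.3481 + 0.0484 + 0.0004 + 0.0064 + 0.0081 = 0.4114
B_Blac = 1 / 0.4114 = 2.4307
Σp_Gardᵢ² = 0.10² + 0.08² + 0.37² + 0.10² + 0.35² = 0.0100 + 0.0064 + 0.1369 + 0.0100 + 0.1225 = 0.2858
B_Gard = 1 / 0.2858 = 3.4990
Σp_Lessᵢ² = 0.09² + 0.05² + 0.37² + 0.03² + 0.46² = 0.0081 + 0.0025 + 0.1369 + 0.0009 + 0.2116 = 0.3600
B_Less = 1 / 0.3600 = 2.7778
Highest B → broadest niche (most generalist): Garden Warbler (B = 3.50).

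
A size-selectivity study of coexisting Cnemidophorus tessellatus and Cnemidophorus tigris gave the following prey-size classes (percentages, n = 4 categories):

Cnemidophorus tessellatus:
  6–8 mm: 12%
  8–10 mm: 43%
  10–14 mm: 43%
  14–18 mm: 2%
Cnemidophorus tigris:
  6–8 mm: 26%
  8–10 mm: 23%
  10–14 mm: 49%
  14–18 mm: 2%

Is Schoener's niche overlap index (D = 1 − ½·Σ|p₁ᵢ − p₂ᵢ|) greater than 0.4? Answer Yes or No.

Yes

Convert percentages to proportions (divide by 100).
Σ|p₁ᵢ − p₂ᵢ| = 0.14 + 0.20 + 0.06 + 0.00 = 0.40
D = 1 − ½ × 0.40 = 1 − 0.200 = 0.8000
D = 0.8000 > 0.4 → Yes.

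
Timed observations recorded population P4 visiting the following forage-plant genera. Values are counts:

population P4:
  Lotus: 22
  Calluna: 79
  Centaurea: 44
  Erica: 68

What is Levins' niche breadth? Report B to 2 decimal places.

3.42

Proportions for population P4 (n=213): 22/213=0.1033, 79/213=0.3709, 44/213=0.2066, 68/213=0.3192
Σpᵢ² = 0.1033² + 0.3709² + 0.2066² + 0.3192² = 0.010671 + 0.137567 + 0.042684 + 0.101889 = 0.292811
B = 1 / 0.292811 = 3.4152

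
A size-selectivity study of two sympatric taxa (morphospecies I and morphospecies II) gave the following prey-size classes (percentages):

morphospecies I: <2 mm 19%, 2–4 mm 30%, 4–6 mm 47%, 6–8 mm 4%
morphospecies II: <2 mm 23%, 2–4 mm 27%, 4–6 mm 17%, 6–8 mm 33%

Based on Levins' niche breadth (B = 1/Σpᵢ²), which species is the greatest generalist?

Convert percentages to proportions (divide by 100).
Σp_Iᵢ² = 0.19² + 0.30² + 0.47² + 0.04² = 0.0361 + 0.0900 + 0.2209 + 0.0016 = 0.3486
B_I = 1 / 0.3486 = 2.8686
Σp_IIᵢ² = 0.23² + 0.27² + 0.17² + 0.33² = 0.0529 + 0.0729 + 0.0289 + 0.1089 = 0.2636
B_II = 1 / 0.2636 = 3.7936
Highest B → broadest niche (most generalist): morphospecies II (B = 3.79).

morphospecies II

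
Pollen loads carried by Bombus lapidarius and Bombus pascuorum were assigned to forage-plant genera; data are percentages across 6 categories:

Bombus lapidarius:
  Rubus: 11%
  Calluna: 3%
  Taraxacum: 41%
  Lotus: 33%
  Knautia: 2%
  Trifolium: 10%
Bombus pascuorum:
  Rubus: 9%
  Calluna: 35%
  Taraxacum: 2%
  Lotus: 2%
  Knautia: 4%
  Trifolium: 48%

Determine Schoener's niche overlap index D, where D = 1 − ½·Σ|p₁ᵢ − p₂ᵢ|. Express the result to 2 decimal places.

0.28

Convert percentages to proportions (divide by 100).
Σ|p₁ᵢ − p₂ᵢ| = 0.02 + 0.32 + 0.39 + 0.31 + 0.02 + 0.38 = 1.44
D = 1 − ½ × 1.44 = 1 − 0.720 = 0.2800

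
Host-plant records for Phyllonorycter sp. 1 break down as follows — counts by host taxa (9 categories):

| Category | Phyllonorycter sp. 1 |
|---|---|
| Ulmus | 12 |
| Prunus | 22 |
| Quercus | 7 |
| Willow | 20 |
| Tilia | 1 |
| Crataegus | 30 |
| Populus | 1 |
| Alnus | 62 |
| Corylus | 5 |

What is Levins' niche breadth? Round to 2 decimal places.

Proportions for Phyllonorycter sp. 1 (n=160): 12/160=0.0750, 22/160=0.1375, 7/160=0.0438, 20/160=0.1250, 1/160=0.0063, 30/160=0.1875, 1/160=0.0063, 62/160=0.3875, 5/160=0.0313
Σpᵢ² = 0.0750² + 0.1375² + 0.0438² + 0.1250² + 0.0063² + 0.1875² + 0.0063² + 0.3875² + 0.0313² = 0.005625 + 0.018906 + 0.001918 + 0.015625 + 0.000040 + 0.035156 + 0.000040 + 0.150156 + 0.000980 = 0.228446
B = 1 / 0.228446 = 4.3774

4.38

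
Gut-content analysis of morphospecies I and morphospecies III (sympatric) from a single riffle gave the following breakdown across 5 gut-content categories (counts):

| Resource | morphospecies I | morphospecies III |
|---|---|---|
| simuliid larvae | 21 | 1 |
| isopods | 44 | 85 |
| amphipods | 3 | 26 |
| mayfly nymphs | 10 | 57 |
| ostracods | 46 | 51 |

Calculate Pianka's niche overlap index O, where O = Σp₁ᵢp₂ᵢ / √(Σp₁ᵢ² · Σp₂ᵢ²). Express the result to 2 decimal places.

Proportions for morphospecies I (n=124): 21/124=0.1694, 44/124=0.3548, 3/124=0.0242, 10/124=0.0806, 46/124=0.3710
Proportions for morphospecies III (n=220): 1/220=0.0045, 85/220=0.3864, 26/220=0.1182, 57/220=0.2591, 51/220=0.2318
Σ p₁ᵢp₂ᵢ = 0.000762 + 0.137095 + 0.002860 + 0.020883 + 0.085998 = 0.247598
Σp_1ᵢ² = 0.1694² + 0.3548² + 0.0242² + 0.0806² + 0.3710² = 0.028696 + 0.125883 + 0.000586 + 0.006496 + 0.137641 = 0.299302
Σp_2ᵢ² = 0.0045² + 0.3864² + 0.1182² + 0.2591² + 0.2318² = 0.000020 + 0.149305 + 0.013971 + 0.067133 + 0.053731 = 0.284160
O = 0.247598 / √(0.299302 × 0.284160) = 0.247598 / 0.2916327 = 0.8490

0.85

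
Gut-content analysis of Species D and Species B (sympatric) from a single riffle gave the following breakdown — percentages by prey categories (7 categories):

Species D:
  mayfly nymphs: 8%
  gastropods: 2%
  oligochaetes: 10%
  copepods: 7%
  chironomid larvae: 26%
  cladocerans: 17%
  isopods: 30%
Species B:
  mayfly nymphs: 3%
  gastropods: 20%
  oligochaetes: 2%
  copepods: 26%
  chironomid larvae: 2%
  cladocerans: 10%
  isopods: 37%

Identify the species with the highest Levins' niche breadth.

Convert percentages to proportions (divide by 100).
Σp_Dᵢ² = 0.08² + 0.02² + 0.10² + 0.07² + 0.26² + 0.17² + 0.30² = 0.0064 + 0.0004 + 0.0100 + 0.0049 + 0.0676 + 0.0289 + 0.0900 = 0.2082
B_D = 1 / 0.2082 = 4.8031
Σp_Bᵢ² = 0.03² + 0.20² + 0.02² + 0.26² + 0.02² + 0.10² + 0.37² = 0.0009 + 0.0400 + 0.0004 + 0.0676 + 0.0004 + 0.0100 + 0.1369 = 0.2562
B_B = 1 / 0.2562 = 3.9032
Highest B → broadest niche (most generalist): Species D (B = 4.80).

Species D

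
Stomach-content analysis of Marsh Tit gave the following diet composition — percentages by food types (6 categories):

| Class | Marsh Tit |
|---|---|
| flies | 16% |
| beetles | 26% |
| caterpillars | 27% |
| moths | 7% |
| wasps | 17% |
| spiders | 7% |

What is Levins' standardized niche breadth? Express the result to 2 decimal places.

Convert percentages to proportions (divide by 100).
Σpᵢ² = 0.16² + 0.26² + 0.27² + 0.07² + 0.17² + 0.07² = 0.0256 + 0.0676 + 0.0729 + 0.0049 + 0.0289 + 0.0049 = 0.2048
B = 1 / 0.2048 = 4.8828
Bₛ = (B − 1)/(n − 1) = (4.8828 − 1)/(6 − 1) = 3.8828/5 = 0.7766

0.78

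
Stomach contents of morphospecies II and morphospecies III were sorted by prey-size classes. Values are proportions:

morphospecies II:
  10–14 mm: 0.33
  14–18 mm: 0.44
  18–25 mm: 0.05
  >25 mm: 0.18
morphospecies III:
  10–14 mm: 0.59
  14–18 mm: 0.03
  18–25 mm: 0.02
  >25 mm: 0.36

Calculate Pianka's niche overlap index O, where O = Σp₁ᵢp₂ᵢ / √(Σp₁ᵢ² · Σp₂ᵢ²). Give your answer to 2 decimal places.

Σ p₁ᵢp₂ᵢ = 0.1947 + 0.0132 + 0.0010 + 0.0648 = 0.2737
Σp_1ᵢ² = 0.33² + 0.44² + 0.05² + 0.18² = 0.1089 + 0.1936 + 0.0025 + 0.0324 = 0.3374
Σp_2ᵢ² = 0.59² + 0.03² + 0.02² + 0.36² = 0.3481 + 0.0009 + 0.0004 + 0.1296 = 0.4790
O = 0.2737 / √(0.3374 × 0.4790) = 0.2737 / 0.40201 = 0.6808

0.68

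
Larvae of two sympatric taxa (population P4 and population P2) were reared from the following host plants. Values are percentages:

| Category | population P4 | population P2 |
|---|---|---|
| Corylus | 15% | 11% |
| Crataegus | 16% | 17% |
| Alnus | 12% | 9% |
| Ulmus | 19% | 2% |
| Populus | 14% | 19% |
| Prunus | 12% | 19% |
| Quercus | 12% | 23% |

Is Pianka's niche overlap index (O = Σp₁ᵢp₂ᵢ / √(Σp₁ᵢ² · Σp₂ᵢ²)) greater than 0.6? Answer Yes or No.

Convert percentages to proportions (divide by 100).
Σ p₁ᵢp₂ᵢ = 0.0165 + 0.0272 + 0.0108 + 0.0038 + 0.0266 + 0.0228 + 0.0276 = 0.1353
Σp_1ᵢ² = 0.15² + 0.16² + 0.12² + 0.19² + 0.14² + 0.12² + 0.12² = 0.0225 + 0.0256 + 0.0144 + 0.0361 + 0.0196 + 0.0144 + 0.0144 = 0.1470
Σp_2ᵢ² = 0.11² + 0.17² + 0.09² + 0.02² + 0.19² + 0.19² + 0.23² = 0.0121 + 0.0289 + 0.0081 + 0.0004 + 0.0361 + 0.0361 + 0.0529 = 0.1746
O = 0.1353 / √(0.1470 × 0.1746) = 0.1353 / 0.16021 = 0.8445
O = 0.8445 > 0.6 → Yes.

Yes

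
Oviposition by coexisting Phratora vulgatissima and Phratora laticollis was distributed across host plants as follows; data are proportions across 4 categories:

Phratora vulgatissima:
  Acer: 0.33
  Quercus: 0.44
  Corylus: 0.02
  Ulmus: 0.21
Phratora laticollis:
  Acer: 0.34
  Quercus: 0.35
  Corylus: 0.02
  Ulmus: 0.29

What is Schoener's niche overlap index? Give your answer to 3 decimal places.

Σ|p₁ᵢ − p₂ᵢ| = 0.01 + 0.09 + 0.00 + 0.08 = 0.18
D = 1 − ½ × 0.18 = 1 − 0.090 = 0.91000

0.910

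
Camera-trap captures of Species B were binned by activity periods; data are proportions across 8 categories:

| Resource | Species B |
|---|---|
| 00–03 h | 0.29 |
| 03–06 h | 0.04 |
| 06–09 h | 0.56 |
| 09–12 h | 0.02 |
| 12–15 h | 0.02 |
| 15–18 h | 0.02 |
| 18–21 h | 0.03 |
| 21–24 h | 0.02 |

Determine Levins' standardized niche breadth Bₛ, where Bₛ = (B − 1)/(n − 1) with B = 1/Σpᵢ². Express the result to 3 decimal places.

0.213

Σpᵢ² = 0.29² + 0.04² + 0.56² + 0.02² + 0.02² + 0.02² + 0.03² + 0.02² = 0.0841 + 0.0016 + 0.3136 + 0.0004 + 0.0004 + 0.0004 + 0.0009 + 0.0004 = 0.4018
B = 1 / 0.4018 = 2.48880
Bₛ = (B − 1)/(n − 1) = (2.48880 − 1)/(8 − 1) = 1.48880/7 = 0.21269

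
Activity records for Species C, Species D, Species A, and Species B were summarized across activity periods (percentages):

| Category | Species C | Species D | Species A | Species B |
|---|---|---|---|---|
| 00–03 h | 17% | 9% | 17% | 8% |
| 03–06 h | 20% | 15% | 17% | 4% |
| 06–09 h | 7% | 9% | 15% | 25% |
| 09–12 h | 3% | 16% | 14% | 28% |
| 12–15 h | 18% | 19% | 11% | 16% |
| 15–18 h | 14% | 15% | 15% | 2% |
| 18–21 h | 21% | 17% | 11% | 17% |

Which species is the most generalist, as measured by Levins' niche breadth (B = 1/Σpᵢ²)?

Convert percentages to proportions (divide by 100).
Σp_Cᵢ² = 0.17² + 0.20² + 0.07² + 0.03² + 0.18² + 0.14² + 0.21² = 0.0289 + 0.0400 + 0.0049 + 0.0009 + 0.0324 + 0.0196 + 0.0441 = 0.1708
B_C = 1 / 0.1708 = 5.8548
Σp_Dᵢ² = 0.09² + 0.15² + 0.09² + 0.16² + 0.19² + 0.15² + 0.17² = 0.0081 + 0.0225 + 0.0081 + 0.0256 + 0.0361 + 0.0225 + 0.0289 = 0.1518
B_D = 1 / 0.1518 = 6.5876
Σp_Aᵢ² = 0.17² + 0.17² + 0.15² + 0.14² + 0.11² + 0.15² + 0.11² = 0.0289 + 0.0289 + 0.0225 + 0.0196 + 0.0121 + 0.0225 + 0.0121 = 0.1466
B_A = 1 / 0.1466 = 6.8213
Σp_Bᵢ² = 0.08² + 0.04² + 0.25² + 0.28² + 0.16² + 0.02² + 0.17² = 0.0064 + 0.0016 + 0.0625 + 0.0784 + 0.0256 + 0.0004 + 0.0289 = 0.2038
B_B = 1 / 0.2038 = 4.9068
Highest B → broadest niche (most generalist): Species A (B = 6.82).

Species A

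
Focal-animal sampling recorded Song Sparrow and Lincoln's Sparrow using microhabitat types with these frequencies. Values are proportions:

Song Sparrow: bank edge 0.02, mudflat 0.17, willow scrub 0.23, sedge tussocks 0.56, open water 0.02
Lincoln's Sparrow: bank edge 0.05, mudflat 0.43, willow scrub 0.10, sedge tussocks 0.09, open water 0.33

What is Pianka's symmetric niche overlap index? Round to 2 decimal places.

0.44

Σ p₁ᵢp₂ᵢ = 0.0010 + 0.0731 + 0.0230 + 0.0504 + 0.0066 = 0.1541
Σp_1ᵢ² = 0.02² + 0.17² + 0.23² + 0.56² + 0.02² = 0.0004 + 0.0289 + 0.0529 + 0.3136 + 0.0004 = 0.3962
Σp_2ᵢ² = 0.05² + 0.43² + 0.10² + 0.09² + 0.33² = 0.0025 + 0.1849 + 0.0100 + 0.0081 + 0.1089 = 0.3144
O = 0.1541 / √(0.3962 × 0.3144) = 0.1541 / 0.35294 = 0.4366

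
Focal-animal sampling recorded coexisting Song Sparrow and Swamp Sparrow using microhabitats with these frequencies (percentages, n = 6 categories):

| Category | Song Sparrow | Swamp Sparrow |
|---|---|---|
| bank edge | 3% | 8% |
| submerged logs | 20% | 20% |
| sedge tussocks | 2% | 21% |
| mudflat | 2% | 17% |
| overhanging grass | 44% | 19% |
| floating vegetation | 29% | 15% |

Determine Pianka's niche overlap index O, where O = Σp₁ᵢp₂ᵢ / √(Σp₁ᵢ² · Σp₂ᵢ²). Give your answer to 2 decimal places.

Convert percentages to proportions (divide by 100).
Σ p₁ᵢp₂ᵢ = 0.0024 + 0.0400 + 0.0042 + 0.0034 + 0.0836 + 0.0435 = 0.1771
Σp_1ᵢ² = 0.03² + 0.20² + 0.02² + 0.02² + 0.44² + 0.29² = 0.0009 + 0.0400 + 0.0004 + 0.0004 + 0.1936 + 0.0841 = 0.3194
Σp_2ᵢ² = 0.08² + 0.20² + 0.21² + 0.17² + 0.19² + 0.15² = 0.0064 + 0.0400 + 0.0441 + 0.0289 + 0.0361 + 0.0225 = 0.1780
O = 0.1771 / √(0.3194 × 0.1780) = 0.1771 / 0.23844 = 0.7427

0.74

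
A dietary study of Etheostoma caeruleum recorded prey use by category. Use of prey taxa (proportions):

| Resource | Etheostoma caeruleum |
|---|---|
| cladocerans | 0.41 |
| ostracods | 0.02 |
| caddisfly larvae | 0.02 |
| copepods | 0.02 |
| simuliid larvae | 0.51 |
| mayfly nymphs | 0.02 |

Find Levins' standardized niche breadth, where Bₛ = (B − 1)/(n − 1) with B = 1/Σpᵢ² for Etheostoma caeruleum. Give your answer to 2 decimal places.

Σpᵢ² = 0.41² + 0.02² + 0.02² + 0.02² + 0.51² + 0.02² = 0.1681 + 0.0004 + 0.0004 + 0.0004 + 0.2601 + 0.0004 = 0.4298
B = 1 / 0.4298 = 2.3267
Bₛ = (B − 1)/(n − 1) = (2.3267 − 1)/(6 − 1) = 1.3267/5 = 0.2653

0.27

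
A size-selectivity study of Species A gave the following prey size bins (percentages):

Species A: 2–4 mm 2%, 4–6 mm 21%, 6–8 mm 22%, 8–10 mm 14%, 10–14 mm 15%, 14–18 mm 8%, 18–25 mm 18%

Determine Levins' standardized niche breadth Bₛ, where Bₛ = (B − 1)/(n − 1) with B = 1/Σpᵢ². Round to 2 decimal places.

Convert percentages to proportions (divide by 100).
Σpᵢ² = 0.02² + 0.21² + 0.22² + 0.14² + 0.15² + 0.08² + 0.18² = 0.0004 + 0.0441 + 0.0484 + 0.0196 + 0.0225 + 0.0064 + 0.0324 = 0.1738
B = 1 / 0.1738 = 5.7537
Bₛ = (B − 1)/(n − 1) = (5.7537 − 1)/(7 − 1) = 4.7537/6 = 0.7923

0.79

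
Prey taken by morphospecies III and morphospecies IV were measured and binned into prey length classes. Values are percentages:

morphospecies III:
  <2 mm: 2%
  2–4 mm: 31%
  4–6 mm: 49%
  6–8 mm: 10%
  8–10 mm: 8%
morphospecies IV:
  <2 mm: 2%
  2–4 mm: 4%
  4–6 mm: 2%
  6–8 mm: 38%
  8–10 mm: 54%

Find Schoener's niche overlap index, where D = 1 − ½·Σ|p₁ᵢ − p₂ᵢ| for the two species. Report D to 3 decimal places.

0.260

Convert percentages to proportions (divide by 100).
Σ|p₁ᵢ − p₂ᵢ| = 0.00 + 0.27 + 0.47 + 0.28 + 0.46 = 1.48
D = 1 − ½ × 1.48 = 1 − 0.740 = 0.26000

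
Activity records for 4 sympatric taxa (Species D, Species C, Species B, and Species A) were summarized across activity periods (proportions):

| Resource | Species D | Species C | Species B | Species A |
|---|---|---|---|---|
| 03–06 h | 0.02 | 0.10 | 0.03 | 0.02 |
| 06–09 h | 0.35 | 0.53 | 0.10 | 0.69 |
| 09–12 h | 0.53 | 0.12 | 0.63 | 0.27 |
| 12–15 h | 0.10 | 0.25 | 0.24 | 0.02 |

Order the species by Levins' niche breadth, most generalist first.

Σp_Dᵢ² = 0.02² + 0.35² + 0.53² + 0.10² = 0.0004 + 0.1225 + 0.2809 + 0.0100 = 0.4138
B_D = 1 / 0.4138 = 2.4166
Σp_Cᵢ² = 0.10² + 0.53² + 0.12² + 0.25² = 0.0100 + 0.2809 + 0.0144 + 0.0625 = 0.3678
B_C = 1 / 0.3678 = 2.7189
Σp_Bᵢ² = 0.03² + 0.10² + 0.63² + 0.24² = 0.0009 + 0.0100 + 0.3969 + 0.0576 = 0.4654
B_B = 1 / 0.4654 = 2.1487
Σp_Aᵢ² = 0.02² + 0.69² + 0.27² + 0.02² = 0.0004 + 0.4761 + 0.0729 + 0.0004 = 0.5498
B_A = 1 / 0.5498 = 1.8188
Ranking by B (broadest → narrowest): Species C (2.72) > Species D (2.42) > Species B (2.15) > Species A (1.82)

Species C > Species D > Species B > Species A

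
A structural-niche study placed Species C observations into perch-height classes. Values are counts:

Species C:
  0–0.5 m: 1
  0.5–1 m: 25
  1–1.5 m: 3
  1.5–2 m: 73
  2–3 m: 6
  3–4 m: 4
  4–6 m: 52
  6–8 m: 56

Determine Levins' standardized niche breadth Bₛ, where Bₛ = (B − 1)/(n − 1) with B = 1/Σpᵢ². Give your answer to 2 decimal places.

Proportions for Species C (n=220): 1/220=0.0045, 25/220=0.1136, 3/220=0.0136, 73/220=0.3318, 6/220=0.0273, 4/220=0.0182, 52/220=0.2364, 56/220=0.2545
Σpᵢ² = 0.0045² + 0.1136² + 0.0136² + 0.3318² + 0.0273² + 0.0182² + 0.2364² + 0.2545² = 0.000020 + 0.012905 + 0.000185 + 0.110091 + 0.000745 + 0.000331 + 0.055885 + 0.064770 = 0.244932
B = 1 / 0.244932 = 4.0828
Bₛ = (B − 1)/(n − 1) = (4.0828 − 1)/(8 − 1) = 3.0828/7 = 0.4404

0.44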